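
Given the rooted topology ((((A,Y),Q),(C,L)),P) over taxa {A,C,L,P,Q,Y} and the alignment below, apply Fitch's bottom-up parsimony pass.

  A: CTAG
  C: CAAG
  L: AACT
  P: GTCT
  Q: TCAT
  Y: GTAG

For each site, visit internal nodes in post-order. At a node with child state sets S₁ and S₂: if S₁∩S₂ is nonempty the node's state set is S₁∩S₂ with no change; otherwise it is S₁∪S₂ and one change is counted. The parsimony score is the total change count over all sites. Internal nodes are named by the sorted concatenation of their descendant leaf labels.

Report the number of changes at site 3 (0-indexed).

2

[col 0] AY: children A:{C}, Y:{G} ∪→ {C,G}; cost 1
[col 0] AQY: children AY:{C,G}, Q:{T} ∪→ {C,G,T}; cost 1
[col 0] CL: children C:{C}, L:{A} ∪→ {A,C}; cost 1
[col 0] ACLQY: children AQY:{C,G,T}, CL:{A,C} ∩→ {C}; cost 0
[col 0] ACLPQY: children ACLQY:{C}, P:{G} ∪→ {C,G}; cost 1
[col 1] AY: children A:{T}, Y:{T} ∩→ {T}; cost 0
[col 1] AQY: children AY:{T}, Q:{C} ∪→ {C,T}; cost 1
[col 1] CL: children C:{A}, L:{A} ∩→ {A}; cost 0
[col 1] ACLQY: children AQY:{C,T}, CL:{A} ∪→ {A,C,T}; cost 1
[col 1] ACLPQY: children ACLQY:{A,C,T}, P:{T} ∩→ {T}; cost 0
[col 2] AY: children A:{A}, Y:{A} ∩→ {A}; cost 0
[col 2] AQY: children AY:{A}, Q:{A} ∩→ {A}; cost 0
[col 2] CL: children C:{A}, L:{C} ∪→ {A,C}; cost 1
[col 2] ACLQY: children AQY:{A}, CL:{A,C} ∩→ {A}; cost 0
[col 2] ACLPQY: children ACLQY:{A}, P:{C} ∪→ {A,C}; cost 1
[col 3] AY: children A:{G}, Y:{G} ∩→ {G}; cost 0
[col 3] AQY: children AY:{G}, Q:{T} ∪→ {G,T}; cost 1
[col 3] CL: children C:{G}, L:{T} ∪→ {G,T}; cost 1
[col 3] ACLQY: children AQY:{G,T}, CL:{G,T} ∩→ {G,T}; cost 0
[col 3] ACLPQY: children ACLQY:{G,T}, P:{T} ∩→ {T}; cost 0
per-site changes: [4, 2, 2, 2]; total = 10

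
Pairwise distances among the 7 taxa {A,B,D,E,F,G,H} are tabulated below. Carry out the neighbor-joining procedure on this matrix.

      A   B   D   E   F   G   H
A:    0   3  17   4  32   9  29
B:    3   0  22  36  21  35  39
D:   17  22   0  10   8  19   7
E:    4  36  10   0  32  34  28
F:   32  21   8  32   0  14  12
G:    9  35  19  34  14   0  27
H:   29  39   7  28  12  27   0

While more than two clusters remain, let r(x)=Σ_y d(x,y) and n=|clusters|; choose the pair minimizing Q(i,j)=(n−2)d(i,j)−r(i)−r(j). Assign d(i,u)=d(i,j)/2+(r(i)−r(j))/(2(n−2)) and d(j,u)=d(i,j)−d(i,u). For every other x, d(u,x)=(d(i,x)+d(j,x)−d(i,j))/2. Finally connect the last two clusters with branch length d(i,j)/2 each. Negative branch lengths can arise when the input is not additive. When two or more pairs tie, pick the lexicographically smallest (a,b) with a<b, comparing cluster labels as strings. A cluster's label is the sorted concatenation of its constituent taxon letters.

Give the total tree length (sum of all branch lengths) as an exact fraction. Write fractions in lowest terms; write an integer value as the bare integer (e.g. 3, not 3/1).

1781/32

iteration 1: select A,B (d=3, Q=-235); attach at lengths (-47/10, 77/10); label the merged cluster AB
  updated: d(AB,D)=18, d(AB,E)=37/2, d(AB,F)=25, d(AB,G)=41/2, d(AB,H)=65/2
iteration 2: select AB,E (d=37/2, Q=-163); attach at lengths (33/4, 41/4); label the merged cluster ABE
  updated: d(ABE,D)=19/4, d(ABE,F)=77/4, d(ABE,G)=18, d(ABE,H)=21
iteration 3: select F,G (d=14, Q=-357/4); attach at lengths (23/8, 89/8); label the merged cluster FG
  updated: d(ABE,FG)=93/8, d(D,FG)=13/2, d(FG,H)=25/2
iteration 4: select ABE,D (d=19/4, Q=-369/8); attach at lengths (229/32, -77/32); label the merged cluster ABDE
  updated: d(ABDE,FG)=107/16, d(ABDE,H)=93/8
iteration 5: select ABDE,FG (d=107/16, Q=-493/16); attach at lengths (93/32, 121/32); label the merged cluster ABDEFG
  updated: d(ABDEFG,H)=279/32
iteration 6: select ABDEFG,H (d=279/32); attach at lengths (279/64, 279/64); label the merged cluster ABDEFGH
final tree: (((((A:-47/10,B:77/10):33/4,E:41/4):229/32,D:-77/32):93/32,(F:23/8,G:89/8):121/32):279/64,H:279/64)
total length: 1781/32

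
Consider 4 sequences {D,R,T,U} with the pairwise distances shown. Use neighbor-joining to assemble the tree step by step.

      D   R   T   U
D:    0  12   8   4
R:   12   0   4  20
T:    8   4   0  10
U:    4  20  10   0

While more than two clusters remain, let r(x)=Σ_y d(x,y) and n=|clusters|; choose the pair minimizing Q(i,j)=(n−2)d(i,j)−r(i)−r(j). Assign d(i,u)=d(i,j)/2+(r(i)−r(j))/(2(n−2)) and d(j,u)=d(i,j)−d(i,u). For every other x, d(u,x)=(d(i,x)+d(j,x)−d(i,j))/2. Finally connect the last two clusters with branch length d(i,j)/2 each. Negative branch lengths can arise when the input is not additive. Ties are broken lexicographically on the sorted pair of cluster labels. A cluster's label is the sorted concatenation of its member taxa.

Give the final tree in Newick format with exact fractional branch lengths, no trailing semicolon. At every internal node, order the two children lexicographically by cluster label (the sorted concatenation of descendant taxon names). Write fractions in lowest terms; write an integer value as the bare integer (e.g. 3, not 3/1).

(((D:-1/2,U:9/2):17/2,R:11/2):-3/4,T:-3/4)

1. join D+U (d=4, Q=-50) ⇒ DU; edges |D|=-1/2, |U|=9/2
  updated: d(DU,R)=14, d(DU,T)=7
2. join DU+R (d=14, Q=-25) ⇒ DRU; edges |DU|=17/2, |R|=11/2
  updated: d(DRU,T)=-3/2
3. join DRU+T (d=-3/2) ⇒ DRTU; edges |DRU|=-3/4, |T|=-3/4
final tree: (((D:-1/2,U:9/2):17/2,R:11/2):-3/4,T:-3/4)
total length: 33/2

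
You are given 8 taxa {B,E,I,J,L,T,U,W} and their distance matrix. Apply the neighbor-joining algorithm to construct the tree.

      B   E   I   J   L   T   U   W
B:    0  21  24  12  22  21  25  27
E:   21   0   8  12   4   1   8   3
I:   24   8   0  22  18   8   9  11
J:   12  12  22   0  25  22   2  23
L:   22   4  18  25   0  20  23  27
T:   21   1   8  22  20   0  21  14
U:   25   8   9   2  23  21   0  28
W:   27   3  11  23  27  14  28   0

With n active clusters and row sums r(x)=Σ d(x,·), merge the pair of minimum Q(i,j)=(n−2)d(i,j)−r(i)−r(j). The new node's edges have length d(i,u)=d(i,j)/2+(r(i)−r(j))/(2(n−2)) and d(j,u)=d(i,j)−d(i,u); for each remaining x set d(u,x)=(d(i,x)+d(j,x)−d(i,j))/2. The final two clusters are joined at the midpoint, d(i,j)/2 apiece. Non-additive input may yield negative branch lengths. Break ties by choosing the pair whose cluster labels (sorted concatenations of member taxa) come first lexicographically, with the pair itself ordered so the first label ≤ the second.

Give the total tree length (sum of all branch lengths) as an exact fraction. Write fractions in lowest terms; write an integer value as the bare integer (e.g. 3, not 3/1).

step 1: merge (J,U) at d=2, Q=-222; branch lengths J→7/6, U→5/6; new cluster JU
  updated: d(B,JU)=35/2, d(E,JU)=9, d(I,JU)=29/2, d(JU,L)=23, d(JU,T)=41/2, d(JU,W)=49/2
step 2: merge (B,JU) at d=35/2, Q=-154; branch lengths B→111/10, JU→32/5; new cluster BJU
  updated: d(BJU,E)=25/4, d(BJU,I)=21/2, d(BJU,L)=55/4, d(BJU,T)=12, d(BJU,W)=17
step 3: merge (E,L) at d=4, Q=-89; branch lengths E→-89/16, L→153/16; new cluster EL
  updated: d(BJU,EL)=8, d(EL,I)=11, d(EL,T)=17/2, d(EL,W)=13
step 4: merge (BJU,EL) at d=8, Q=-64; branch lengths BJU→31/6, EL→17/6; new cluster BEJLU
  updated: d(BEJLU,I)=27/4, d(BEJLU,T)=25/4, d(BEJLU,W)=11
step 5: merge (BEJLU,T) at d=25/4, Q=-159/4; branch lengths BEJLU→33/16, T→67/16; new cluster BEJLTU
  updated: d(BEJLTU,I)=17/4, d(BEJLTU,W)=75/8
step 6: merge (BEJLTU,I) at d=17/4, Q=-197/8; branch lengths BEJLTU→21/16, I→47/16; new cluster BEIJLTU
  updated: d(BEIJLTU,W)=129/16
step 7: merge (BEIJLTU,W) at d=129/16; branch lengths BEIJLTU→129/32, W→129/32; new cluster BEIJLTUW
final tree: (((((B:111/10,(J:7/6,U:5/6):32/5):31/6,(E:-89/16,L:153/16):17/6):33/16,T:67/16):21/16,I:47/16):129/32,W:129/32)
total length: 801/16

801/16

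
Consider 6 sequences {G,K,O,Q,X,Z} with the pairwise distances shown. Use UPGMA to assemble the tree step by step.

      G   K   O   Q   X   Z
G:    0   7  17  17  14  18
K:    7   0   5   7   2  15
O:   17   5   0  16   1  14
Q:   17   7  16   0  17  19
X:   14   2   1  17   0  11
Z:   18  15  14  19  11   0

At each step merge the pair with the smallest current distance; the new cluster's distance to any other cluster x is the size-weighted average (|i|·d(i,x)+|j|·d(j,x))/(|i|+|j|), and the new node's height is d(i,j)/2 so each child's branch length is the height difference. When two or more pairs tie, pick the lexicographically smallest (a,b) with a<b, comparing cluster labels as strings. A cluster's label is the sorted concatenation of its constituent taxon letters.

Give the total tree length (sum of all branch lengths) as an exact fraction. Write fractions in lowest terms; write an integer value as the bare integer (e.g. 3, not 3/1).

3733/120

iteration 1: select O,X (d=1); attach at lengths (1/2, 1/2); label the merged cluster OX
  updated: d(G,OX)=31/2, d(K,OX)=7/2, d(OX,Q)=33/2, d(OX,Z)=25/2
iteration 2: select K,OX (d=7/2); attach at lengths (7/4, 5/4); label the merged cluster KOX
  updated: d(G,KOX)=38/3, d(KOX,Q)=40/3, d(KOX,Z)=40/3
iteration 3: select G,KOX (d=38/3); attach at lengths (19/3, 55/12); label the merged cluster GKOX
  updated: d(GKOX,Q)=57/4, d(GKOX,Z)=29/2
iteration 4: select GKOX,Q (d=57/4); attach at lengths (19/24, 57/8); label the merged cluster GKOQX
  updated: d(GKOQX,Z)=77/5
iteration 5: select GKOQX,Z (d=77/5); attach at lengths (23/40, 77/10); label the merged cluster GKOQXZ
final tree: (((G:19/3,(K:7/4,(O:1/2,X:1/2):5/4):55/12):19/24,Q:57/8):23/40,Z:77/10)
total length: 3733/120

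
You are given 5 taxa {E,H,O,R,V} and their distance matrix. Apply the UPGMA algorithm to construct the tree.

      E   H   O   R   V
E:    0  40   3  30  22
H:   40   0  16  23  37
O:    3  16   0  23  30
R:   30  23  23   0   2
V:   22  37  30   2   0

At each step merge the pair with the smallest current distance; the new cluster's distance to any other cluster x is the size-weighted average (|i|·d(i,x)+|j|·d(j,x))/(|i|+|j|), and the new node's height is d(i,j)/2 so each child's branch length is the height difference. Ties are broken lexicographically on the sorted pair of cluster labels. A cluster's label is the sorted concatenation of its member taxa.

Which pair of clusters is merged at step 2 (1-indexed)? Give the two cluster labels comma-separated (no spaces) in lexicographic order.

E,O

step 1: merge (R,V) at d=2; branch lengths R→1, V→1; new cluster RV
  updated: d(E,RV)=26, d(H,RV)=30, d(O,RV)=53/2
step 2: merge (E,O) at d=3; branch lengths E→3/2, O→3/2; new cluster EO
  updated: d(EO,H)=28, d(EO,RV)=105/4
step 3: merge (EO,RV) at d=105/4; branch lengths EO→93/8, RV→97/8; new cluster EORV
  updated: d(EORV,H)=29
step 4: merge (EORV,H) at d=29; branch lengths EORV→11/8, H→29/2; new cluster EHORV
final tree: (((E:3/2,O:3/2):93/8,(R:1,V:1):97/8):11/8,H:29/2)
total length: 357/8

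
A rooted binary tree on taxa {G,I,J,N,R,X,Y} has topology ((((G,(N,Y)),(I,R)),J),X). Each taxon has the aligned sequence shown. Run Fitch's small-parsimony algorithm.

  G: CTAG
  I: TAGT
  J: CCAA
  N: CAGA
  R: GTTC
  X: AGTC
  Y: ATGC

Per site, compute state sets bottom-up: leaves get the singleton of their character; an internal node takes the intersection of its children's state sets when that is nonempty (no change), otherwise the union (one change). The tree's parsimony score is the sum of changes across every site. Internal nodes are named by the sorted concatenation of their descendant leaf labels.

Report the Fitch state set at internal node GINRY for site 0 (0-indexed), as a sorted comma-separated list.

C,G,T

site 0, node NY: N={C} ∪ Y={A} → {A,C} (+1)
site 0, node GNY: G={C} ∩ NY={A,C} → {C} (+0)
site 0, node IR: I={T} ∪ R={G} → {G,T} (+1)
site 0, node GINRY: GNY={C} ∪ IR={G,T} → {C,G,T} (+1)
site 0, node GIJNRY: GINRY={C,G,T} ∩ J={C} → {C} (+0)
site 0, node GIJNRXY: GIJNRY={C} ∪ X={A} → {A,C} (+1)
site 1, node NY: N={A} ∪ Y={T} → {A,T} (+1)
site 1, node GNY: G={T} ∩ NY={A,T} → {T} (+0)
site 1, node IR: I={A} ∪ R={T} → {A,T} (+1)
site 1, node GINRY: GNY={T} ∩ IR={A,T} → {T} (+0)
site 1, node GIJNRY: GINRY={T} ∪ J={C} → {C,T} (+1)
site 1, node GIJNRXY: GIJNRY={C,T} ∪ X={G} → {C,G,T} (+1)
site 2, node NY: N={G} ∩ Y={G} → {G} (+0)
site 2, node GNY: G={A} ∪ NY={G} → {A,G} (+1)
site 2, node IR: I={G} ∪ R={T} → {G,T} (+1)
site 2, node GINRY: GNY={A,G} ∩ IR={G,T} → {G} (+0)
site 2, node GIJNRY: GINRY={G} ∪ J={A} → {A,G} (+1)
site 2, node GIJNRXY: GIJNRY={A,G} ∪ X={T} → {A,G,T} (+1)
site 3, node NY: N={A} ∪ Y={C} → {A,C} (+1)
site 3, node GNY: G={G} ∪ NY={A,C} → {A,C,G} (+1)
site 3, node IR: I={T} ∪ R={C} → {C,T} (+1)
site 3, node GINRY: GNY={A,C,G} ∩ IR={C,T} → {C} (+0)
site 3, node GIJNRY: GINRY={C} ∪ J={A} → {A,C} (+1)
site 3, node GIJNRXY: GIJNRY={A,C} ∩ X={C} → {C} (+0)
per-site changes: [4, 4, 4, 4]; total = 16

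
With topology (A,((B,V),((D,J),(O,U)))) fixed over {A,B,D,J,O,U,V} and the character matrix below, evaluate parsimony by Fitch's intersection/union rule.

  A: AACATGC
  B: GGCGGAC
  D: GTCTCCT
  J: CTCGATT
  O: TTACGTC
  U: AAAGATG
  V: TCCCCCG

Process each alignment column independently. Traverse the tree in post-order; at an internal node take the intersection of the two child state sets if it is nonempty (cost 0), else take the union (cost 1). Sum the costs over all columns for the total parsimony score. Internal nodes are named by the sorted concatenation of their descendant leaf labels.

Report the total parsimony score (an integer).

26

site 0, node BV: B={G} ∪ V={T} → {G,T} (+1)
site 0, node DJ: D={G} ∪ J={C} → {C,G} (+1)
site 0, node OU: O={T} ∪ U={A} → {A,T} (+1)
site 0, node DJOU: DJ={C,G} ∪ OU={A,T} → {A,C,G,T} (+1)
site 0, node BDJOUV: BV={G,T} ∩ DJOU={A,C,G,T} → {G,T} (+0)
site 0, node ABDJOUV: A={A} ∪ BDJOUV={G,T} → {A,G,T} (+1)
site 1, node BV: B={G} ∪ V={C} → {C,G} (+1)
site 1, node DJ: D={T} ∩ J={T} → {T} (+0)
site 1, node OU: O={T} ∪ U={A} → {A,T} (+1)
site 1, node DJOU: DJ={T} ∩ OU={A,T} → {T} (+0)
site 1, node BDJOUV: BV={C,G} ∪ DJOU={T} → {C,G,T} (+1)
site 1, node ABDJOUV: A={A} ∪ BDJOUV={C,G,T} → {A,C,G,T} (+1)
site 2, node BV: B={C} ∩ V={C} → {C} (+0)
site 2, node DJ: D={C} ∩ J={C} → {C} (+0)
site 2, node OU: O={A} ∩ U={A} → {A} (+0)
site 2, node DJOU: DJ={C} ∪ OU={A} → {A,C} (+1)
site 2, node BDJOUV: BV={C} ∩ DJOU={A,C} → {C} (+0)
site 2, node ABDJOUV: A={C} ∩ BDJOUV={C} → {C} (+0)
site 3, node BV: B={G} ∪ V={C} → {C,G} (+1)
site 3, node DJ: D={T} ∪ J={G} → {G,T} (+1)
site 3, node OU: O={C} ∪ U={G} → {C,G} (+1)
site 3, node DJOU: DJ={G,T} ∩ OU={C,G} → {G} (+0)
site 3, node BDJOUV: BV={C,G} ∩ DJOU={G} → {G} (+0)
site 3, node ABDJOUV: A={A} ∪ BDJOUV={G} → {A,G} (+1)
site 4, node BV: B={G} ∪ V={C} → {C,G} (+1)
site 4, node DJ: D={C} ∪ J={A} → {A,C} (+1)
site 4, node OU: O={G} ∪ U={A} → {A,G} (+1)
site 4, node DJOU: DJ={A,C} ∩ OU={A,G} → {A} (+0)
site 4, node BDJOUV: BV={C,G} ∪ DJOU={A} → {A,C,G} (+1)
site 4, node ABDJOUV: A={T} ∪ BDJOUV={A,C,G} → {A,C,G,T} (+1)
site 5, node BV: B={A} ∪ V={C} → {A,C} (+1)
site 5, node DJ: D={C} ∪ J={T} → {C,T} (+1)
site 5, node OU: O={T} ∩ U={T} → {T} (+0)
site 5, node DJOU: DJ={C,T} ∩ OU={T} → {T} (+0)
site 5, node BDJOUV: BV={A,C} ∪ DJOU={T} → {A,C,T} (+1)
site 5, node ABDJOUV: A={G} ∪ BDJOUV={A,C,T} → {A,C,G,T} (+1)
site 6, node BV: B={C} ∪ V={G} → {C,G} (+1)
site 6, node DJ: D={T} ∩ J={T} → {T} (+0)
site 6, node OU: O={C} ∪ U={G} → {C,G} (+1)
site 6, node DJOU: DJ={T} ∪ OU={C,G} → {C,G,T} (+1)
site 6, node BDJOUV: BV={C,G} ∩ DJOU={C,G,T} → {C,G} (+0)
site 6, node ABDJOUV: A={C} ∩ BDJOUV={C,G} → {C} (+0)
per-site changes: [5, 4, 1, 4, 5, 4, 3]; total = 26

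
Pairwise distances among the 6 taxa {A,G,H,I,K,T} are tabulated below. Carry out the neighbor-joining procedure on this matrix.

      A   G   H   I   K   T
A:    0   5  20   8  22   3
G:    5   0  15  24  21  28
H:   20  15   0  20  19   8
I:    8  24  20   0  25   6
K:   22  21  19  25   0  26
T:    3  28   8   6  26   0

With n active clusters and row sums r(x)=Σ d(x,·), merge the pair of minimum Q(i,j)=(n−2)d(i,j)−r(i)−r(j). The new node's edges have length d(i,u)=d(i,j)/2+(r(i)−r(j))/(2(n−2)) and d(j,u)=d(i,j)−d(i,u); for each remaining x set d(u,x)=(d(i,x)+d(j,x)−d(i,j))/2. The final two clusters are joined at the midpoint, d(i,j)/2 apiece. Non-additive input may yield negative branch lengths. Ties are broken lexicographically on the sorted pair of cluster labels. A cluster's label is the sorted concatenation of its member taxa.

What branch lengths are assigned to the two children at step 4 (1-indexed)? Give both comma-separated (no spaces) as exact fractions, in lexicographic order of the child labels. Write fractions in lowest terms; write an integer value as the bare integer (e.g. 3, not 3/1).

9/4,45/8

step 1: merge (A,G) at d=5, Q=-131; branch lengths A→-15/8, G→55/8; new cluster AG
  updated: d(AG,H)=15, d(AG,I)=27/2, d(AG,K)=19, d(AG,T)=13
step 2: merge (I,T) at d=6, Q=-199/2; branch lengths I→59/12, T→13/12; new cluster IT
  updated: d(AG,IT)=41/4, d(H,IT)=11, d(IT,K)=45/2
step 3: merge (AG,IT) at d=41/4, Q=-135/2; branch lengths AG→21/4, IT→5; new cluster AGIT
  updated: d(AGIT,H)=63/8, d(AGIT,K)=125/8
step 4: merge (AGIT,H) at d=63/8, Q=-85/2; branch lengths AGIT→9/4, H→45/8; new cluster AGHIT
  updated: d(AGHIT,K)=107/8
step 5: merge (AGHIT,K) at d=107/8; branch lengths AGHIT→107/16, K→107/16; new cluster AGHIKT
final tree: ((((A:-15/8,G:55/8):21/4,(I:59/12,T:13/12):5):9/4,H:45/8):107/16,K:107/16)
total length: 85/2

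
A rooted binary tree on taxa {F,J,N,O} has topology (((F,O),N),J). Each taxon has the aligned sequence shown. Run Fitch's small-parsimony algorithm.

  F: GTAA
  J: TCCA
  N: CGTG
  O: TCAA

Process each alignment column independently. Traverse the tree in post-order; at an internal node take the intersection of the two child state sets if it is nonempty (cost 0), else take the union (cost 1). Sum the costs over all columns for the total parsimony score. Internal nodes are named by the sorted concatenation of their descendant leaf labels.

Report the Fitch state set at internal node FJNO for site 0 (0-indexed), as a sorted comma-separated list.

T

[col 0] FO: children F:{G}, O:{T} ∪→ {G,T}; cost 1
[col 0] FNO: children FO:{G,T}, N:{C} ∪→ {C,G,T}; cost 1
[col 0] FJNO: children FNO:{C,G,T}, J:{T} ∩→ {T}; cost 0
[col 1] FO: children F:{T}, O:{C} ∪→ {C,T}; cost 1
[col 1] FNO: children FO:{C,T}, N:{G} ∪→ {C,G,T}; cost 1
[col 1] FJNO: children FNO:{C,G,T}, J:{C} ∩→ {C}; cost 0
[col 2] FO: children F:{A}, O:{A} ∩→ {A}; cost 0
[col 2] FNO: children FO:{A}, N:{T} ∪→ {A,T}; cost 1
[col 2] FJNO: children FNO:{A,T}, J:{C} ∪→ {A,C,T}; cost 1
[col 3] FO: children F:{A}, O:{A} ∩→ {A}; cost 0
[col 3] FNO: children FO:{A}, N:{G} ∪→ {A,G}; cost 1
[col 3] FJNO: children FNO:{A,G}, J:{A} ∩→ {A}; cost 0
per-site changes: [2, 2, 2, 1]; total = 7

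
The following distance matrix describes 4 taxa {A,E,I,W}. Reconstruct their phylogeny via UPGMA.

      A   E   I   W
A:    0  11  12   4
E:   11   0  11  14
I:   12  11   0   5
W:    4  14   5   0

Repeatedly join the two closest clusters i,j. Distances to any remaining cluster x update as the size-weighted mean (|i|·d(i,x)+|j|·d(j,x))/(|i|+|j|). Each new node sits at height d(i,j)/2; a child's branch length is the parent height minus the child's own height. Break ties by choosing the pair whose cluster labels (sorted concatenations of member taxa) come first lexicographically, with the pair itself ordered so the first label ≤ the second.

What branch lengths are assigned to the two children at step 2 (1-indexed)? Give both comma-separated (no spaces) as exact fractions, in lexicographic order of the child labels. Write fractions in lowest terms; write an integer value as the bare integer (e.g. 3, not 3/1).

iteration 1: select A,W (d=4); attach at lengths (2, 2); label the merged cluster AW
  updated: d(AW,E)=25/2, d(AW,I)=17/2
iteration 2: select AW,I (d=17/2); attach at lengths (9/4, 17/4); label the merged cluster AIW
  updated: d(AIW,E)=12
iteration 3: select AIW,E (d=12); attach at lengths (7/4, 6); label the merged cluster AEIW
final tree: (((A:2,W:2):9/4,I:17/4):7/4,E:6)
total length: 73/4

9/4,17/4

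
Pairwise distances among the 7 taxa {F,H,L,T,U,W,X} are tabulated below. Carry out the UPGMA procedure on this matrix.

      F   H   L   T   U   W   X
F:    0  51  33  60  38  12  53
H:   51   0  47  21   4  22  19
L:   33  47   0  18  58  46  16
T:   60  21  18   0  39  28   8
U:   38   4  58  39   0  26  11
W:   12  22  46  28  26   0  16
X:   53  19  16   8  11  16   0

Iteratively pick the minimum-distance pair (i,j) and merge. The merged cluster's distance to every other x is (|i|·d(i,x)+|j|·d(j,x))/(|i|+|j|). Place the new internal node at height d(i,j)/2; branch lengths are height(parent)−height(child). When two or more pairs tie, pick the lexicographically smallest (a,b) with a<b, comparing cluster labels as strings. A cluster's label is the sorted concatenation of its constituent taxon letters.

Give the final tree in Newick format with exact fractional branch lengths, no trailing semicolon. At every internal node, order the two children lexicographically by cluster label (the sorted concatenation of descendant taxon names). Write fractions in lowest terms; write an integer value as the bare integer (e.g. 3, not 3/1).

1. join H+U (d=4) ⇒ HU; edges |H|=2, |U|=2
  updated: d(F,HU)=89/2, d(HU,L)=105/2, d(HU,T)=30, d(HU,W)=24, d(HU,X)=15
2. join T+X (d=8) ⇒ TX; edges |T|=4, |X|=4
  updated: d(F,TX)=113/2, d(HU,TX)=45/2, d(L,TX)=17, d(TX,W)=22
3. join F+W (d=12) ⇒ FW; edges |F|=6, |W|=6
  updated: d(FW,HU)=137/4, d(FW,L)=79/2, d(FW,TX)=157/4
4. join L+TX (d=17) ⇒ LTX; edges |L|=17/2, |TX|=9/2
  updated: d(FW,LTX)=118/3, d(HU,LTX)=65/2
5. join HU+LTX (d=65/2) ⇒ HLTUX; edges |HU|=57/4, |LTX|=31/4
  updated: d(FW,HLTUX)=373/10
6. join FW+HLTUX (d=373/10) ⇒ FHLTUWX; edges |FW|=253/20, |HLTUX|=12/5
final tree: ((F:6,W:6):253/20,((H:2,U:2):57/4,(L:17/2,(T:4,X:4):9/2):31/4):12/5)
total length: 1481/20

((F:6,W:6):253/20,((H:2,U:2):57/4,(L:17/2,(T:4,X:4):9/2):31/4):12/5)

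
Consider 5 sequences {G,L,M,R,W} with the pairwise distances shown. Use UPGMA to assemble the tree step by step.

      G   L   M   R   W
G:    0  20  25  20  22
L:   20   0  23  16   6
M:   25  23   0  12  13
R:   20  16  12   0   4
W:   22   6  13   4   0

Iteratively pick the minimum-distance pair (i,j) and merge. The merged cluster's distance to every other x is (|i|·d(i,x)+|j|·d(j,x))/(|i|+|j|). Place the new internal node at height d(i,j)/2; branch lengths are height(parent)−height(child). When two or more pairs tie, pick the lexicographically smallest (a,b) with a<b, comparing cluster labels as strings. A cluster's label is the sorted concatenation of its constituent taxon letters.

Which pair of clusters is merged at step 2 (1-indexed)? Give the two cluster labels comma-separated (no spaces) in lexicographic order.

step 1: merge (R,W) at d=4; branch lengths R→2, W→2; new cluster RW
  updated: d(G,RW)=21, d(L,RW)=11, d(M,RW)=25/2
step 2: merge (L,RW) at d=11; branch lengths L→11/2, RW→7/2; new cluster LRW
  updated: d(G,LRW)=62/3, d(LRW,M)=16
step 3: merge (LRW,M) at d=16; branch lengths LRW→5/2, M→8; new cluster LMRW
  updated: d(G,LMRW)=87/4
step 4: merge (G,LMRW) at d=87/4; branch lengths G→87/8, LMRW→23/8; new cluster GLMRW
final tree: (G:87/8,((L:11/2,(R:2,W:2):7/2):5/2,M:8):23/8)
total length: 149/4

L,RW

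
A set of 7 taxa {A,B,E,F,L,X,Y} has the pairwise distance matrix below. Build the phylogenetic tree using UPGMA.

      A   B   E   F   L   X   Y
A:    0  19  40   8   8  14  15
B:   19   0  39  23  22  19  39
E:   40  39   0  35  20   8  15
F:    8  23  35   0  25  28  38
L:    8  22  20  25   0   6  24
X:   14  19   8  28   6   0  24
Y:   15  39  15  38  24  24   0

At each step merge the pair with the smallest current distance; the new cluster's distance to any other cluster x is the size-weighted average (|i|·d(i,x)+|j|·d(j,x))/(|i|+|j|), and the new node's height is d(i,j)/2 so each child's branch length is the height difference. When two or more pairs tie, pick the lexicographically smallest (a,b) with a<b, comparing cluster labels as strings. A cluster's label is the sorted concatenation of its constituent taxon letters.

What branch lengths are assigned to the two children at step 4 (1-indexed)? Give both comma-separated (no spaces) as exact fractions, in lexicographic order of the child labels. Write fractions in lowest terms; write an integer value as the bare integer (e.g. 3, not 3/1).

13/2,21/2

step 1: merge (L,X) at d=6; branch lengths L→3, X→3; new cluster LX
  updated: d(A,LX)=11, d(B,LX)=41/2, d(E,LX)=14, d(F,LX)=53/2, d(LX,Y)=24
step 2: merge (A,F) at d=8; branch lengths A→4, F→4; new cluster AF
  updated: d(AF,B)=21, d(AF,E)=75/2, d(AF,LX)=75/4, d(AF,Y)=53/2
step 3: merge (E,LX) at d=14; branch lengths E→7, LX→4; new cluster ELX
  updated: d(AF,ELX)=25, d(B,ELX)=80/3, d(ELX,Y)=21
step 4: merge (AF,B) at d=21; branch lengths AF→13/2, B→21/2; new cluster ABF
  updated: d(ABF,ELX)=230/9, d(ABF,Y)=92/3
step 5: merge (ELX,Y) at d=21; branch lengths ELX→7/2, Y→21/2; new cluster ELXY
  updated: d(ABF,ELXY)=161/6
step 6: merge (ABF,ELXY) at d=161/6; branch lengths ABF→35/12, ELXY→35/12; new cluster ABEFLXY
final tree: (((A:4,F:4):13/2,B:21/2):35/12,((E:7,(L:3,X:3):4):7/2,Y:21/2):35/12)
total length: 371/6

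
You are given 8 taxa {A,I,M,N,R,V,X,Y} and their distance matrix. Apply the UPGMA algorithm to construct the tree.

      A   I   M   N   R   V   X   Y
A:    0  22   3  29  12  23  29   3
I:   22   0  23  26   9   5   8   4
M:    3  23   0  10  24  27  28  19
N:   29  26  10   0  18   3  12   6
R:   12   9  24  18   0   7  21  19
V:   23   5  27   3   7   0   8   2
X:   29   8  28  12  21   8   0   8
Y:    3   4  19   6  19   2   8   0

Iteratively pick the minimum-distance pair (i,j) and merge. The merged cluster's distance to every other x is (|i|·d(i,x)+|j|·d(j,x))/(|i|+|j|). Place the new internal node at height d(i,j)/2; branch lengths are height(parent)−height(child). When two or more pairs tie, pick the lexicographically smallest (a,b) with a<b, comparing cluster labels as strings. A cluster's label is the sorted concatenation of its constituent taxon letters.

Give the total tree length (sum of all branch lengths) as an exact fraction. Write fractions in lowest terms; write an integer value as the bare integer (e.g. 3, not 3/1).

1711/40

1. join V+Y (d=2) ⇒ VY; edges |V|=1, |Y|=1
  updated: d(A,VY)=13, d(I,VY)=9/2, d(M,VY)=23, d(N,VY)=9/2, d(R,VY)=13, d(VY,X)=8
2. join A+M (d=3) ⇒ AM; edges |A|=3/2, |M|=3/2
  updated: d(AM,I)=45/2, d(AM,N)=39/2, d(AM,R)=18, d(AM,VY)=18, d(AM,X)=57/2
3. join I+VY (d=9/2) ⇒ IVY; edges |I|=9/4, |VY|=5/4
  updated: d(AM,IVY)=39/2, d(IVY,N)=35/3, d(IVY,R)=35/3, d(IVY,X)=8
4. join IVY+X (d=8) ⇒ IVXY; edges |IVY|=7/4, |X|=4
  updated: d(AM,IVXY)=87/4, d(IVXY,N)=47/4, d(IVXY,R)=14
5. join IVXY+N (d=47/4) ⇒ INVXY; edges |IVXY|=15/8, |N|=47/8
  updated: d(AM,INVXY)=213/10, d(INVXY,R)=74/5
6. join INVXY+R (d=74/5) ⇒ INRVXY; edges |INVXY|=61/40, |R|=37/5
  updated: d(AM,INRVXY)=83/4
7. join AM+INRVXY (d=83/4) ⇒ AIMNRVXY; edges |AM|=71/8, |INRVXY|=119/40
final tree: ((A:3/2,M:3/2):71/8,((((I:9/4,(V:1,Y:1):5/4):7/4,X:4):15/8,N:47/8):61/40,R:37/5):119/40)
total length: 1711/40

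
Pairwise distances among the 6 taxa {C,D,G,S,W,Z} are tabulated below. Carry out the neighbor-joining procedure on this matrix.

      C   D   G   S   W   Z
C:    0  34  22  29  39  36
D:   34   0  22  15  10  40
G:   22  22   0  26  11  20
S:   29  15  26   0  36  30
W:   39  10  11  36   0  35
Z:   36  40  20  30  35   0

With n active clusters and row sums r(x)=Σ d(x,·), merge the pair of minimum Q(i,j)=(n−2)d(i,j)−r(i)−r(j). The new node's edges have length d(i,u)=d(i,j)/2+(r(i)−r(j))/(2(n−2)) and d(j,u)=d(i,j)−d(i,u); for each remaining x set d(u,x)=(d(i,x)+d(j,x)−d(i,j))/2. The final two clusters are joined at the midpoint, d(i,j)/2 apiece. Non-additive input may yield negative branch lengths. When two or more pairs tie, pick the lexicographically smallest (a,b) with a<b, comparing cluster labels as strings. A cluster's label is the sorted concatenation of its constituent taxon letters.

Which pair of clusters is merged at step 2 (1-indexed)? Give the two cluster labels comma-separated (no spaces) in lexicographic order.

iteration 1: select D,W (d=10, Q=-212); attach at lengths (15/4, 25/4); label the merged cluster DW
  updated: d(C,DW)=63/2, d(DW,G)=23/2, d(DW,S)=41/2, d(DW,Z)=65/2
iteration 2: select DW,G (d=23/2, Q=-141); attach at lengths (17/2, 3); label the merged cluster DGW
  updated: d(C,DGW)=21, d(DGW,S)=35/2, d(DGW,Z)=41/2
iteration 3: select C,S (d=29, Q=-209/2); attach at lengths (135/8, 97/8); label the merged cluster CS
  updated: d(CS,DGW)=19/4, d(CS,Z)=37/2
iteration 4: select CS,DGW (d=19/4, Q=-175/4); attach at lengths (11/8, 27/8); label the merged cluster CDGSW
  updated: d(CDGSW,Z)=137/8
iteration 5: select CDGSW,Z (d=137/8); attach at lengths (137/16, 137/16); label the merged cluster CDGSWZ
final tree: (((C:135/8,S:97/8):11/8,((D:15/4,W:25/4):17/2,G:3):27/8):137/16,Z:137/16)
total length: 579/8

DW,G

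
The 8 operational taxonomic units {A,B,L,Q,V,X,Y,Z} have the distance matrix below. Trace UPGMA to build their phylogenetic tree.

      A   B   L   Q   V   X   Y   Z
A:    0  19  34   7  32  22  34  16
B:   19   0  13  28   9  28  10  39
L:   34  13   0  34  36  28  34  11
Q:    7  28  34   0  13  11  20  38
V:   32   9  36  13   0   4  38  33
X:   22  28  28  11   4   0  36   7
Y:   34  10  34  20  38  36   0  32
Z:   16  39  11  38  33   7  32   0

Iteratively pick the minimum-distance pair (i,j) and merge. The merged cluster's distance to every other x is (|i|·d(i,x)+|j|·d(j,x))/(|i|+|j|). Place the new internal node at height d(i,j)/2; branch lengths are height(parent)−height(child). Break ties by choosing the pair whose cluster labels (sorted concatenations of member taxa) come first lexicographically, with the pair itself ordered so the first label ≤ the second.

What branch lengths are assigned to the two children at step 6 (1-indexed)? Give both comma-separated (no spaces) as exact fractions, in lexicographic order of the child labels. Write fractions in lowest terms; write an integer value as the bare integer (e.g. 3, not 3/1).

iteration 1: select V,X (d=4); attach at lengths (2, 2); label the merged cluster VX
  updated: d(A,VX)=27, d(B,VX)=37/2, d(L,VX)=32, d(Q,VX)=12, d(VX,Y)=37, d(VX,Z)=20
iteration 2: select A,Q (d=7); attach at lengths (7/2, 7/2); label the merged cluster AQ
  updated: d(AQ,B)=47/2, d(AQ,L)=34, d(AQ,VX)=39/2, d(AQ,Y)=27, d(AQ,Z)=27
iteration 3: select B,Y (d=10); attach at lengths (5, 5); label the merged cluster BY
  updated: d(AQ,BY)=101/4, d(BY,L)=47/2, d(BY,VX)=111/4, d(BY,Z)=71/2
iteration 4: select L,Z (d=11); attach at lengths (11/2, 11/2); label the merged cluster LZ
  updated: d(AQ,LZ)=61/2, d(BY,LZ)=59/2, d(LZ,VX)=26
iteration 5: select AQ,VX (d=39/2); attach at lengths (25/4, 31/4); label the merged cluster AQVX
  updated: d(AQVX,BY)=53/2, d(AQVX,LZ)=113/4
iteration 6: select AQVX,BY (d=53/2); attach at lengths (7/2, 33/4); label the merged cluster ABQVXY
  updated: d(ABQVXY,LZ)=86/3
iteration 7: select ABQVXY,LZ (d=86/3); attach at lengths (13/12, 53/6); label the merged cluster ABLQVXYZ
final tree: ((((A:7/2,Q:7/2):25/4,(V:2,X:2):31/4):7/2,(B:5,Y:5):33/4):13/12,(L:11/2,Z:11/2):53/6)
total length: 203/3

7/2,33/4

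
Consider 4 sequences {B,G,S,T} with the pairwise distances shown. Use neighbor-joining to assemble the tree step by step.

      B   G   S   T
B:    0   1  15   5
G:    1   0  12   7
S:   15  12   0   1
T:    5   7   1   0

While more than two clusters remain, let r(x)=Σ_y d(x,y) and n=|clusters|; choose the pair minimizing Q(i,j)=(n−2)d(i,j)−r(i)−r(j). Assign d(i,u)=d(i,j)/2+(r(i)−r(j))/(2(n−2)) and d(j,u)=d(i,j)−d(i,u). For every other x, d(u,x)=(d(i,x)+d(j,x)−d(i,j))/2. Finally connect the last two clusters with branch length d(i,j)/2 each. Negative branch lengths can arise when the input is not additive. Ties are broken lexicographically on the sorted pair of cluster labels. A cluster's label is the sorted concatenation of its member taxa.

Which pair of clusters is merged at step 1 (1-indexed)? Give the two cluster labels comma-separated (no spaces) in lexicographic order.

iteration 1: select B,G (d=1, Q=-39); attach at lengths (3/4, 1/4); label the merged cluster BG
  updated: d(BG,S)=13, d(BG,T)=11/2
iteration 2: select BG,S (d=13, Q=-39/2); attach at lengths (35/4, 17/4); label the merged cluster BGS
  updated: d(BGS,T)=-13/4
iteration 3: select BGS,T (d=-13/4); attach at lengths (-13/8, -13/8); label the merged cluster BGST
final tree: (((B:3/4,G:1/4):35/4,S:17/4):-13/8,T:-13/8)
total length: 43/4

B,G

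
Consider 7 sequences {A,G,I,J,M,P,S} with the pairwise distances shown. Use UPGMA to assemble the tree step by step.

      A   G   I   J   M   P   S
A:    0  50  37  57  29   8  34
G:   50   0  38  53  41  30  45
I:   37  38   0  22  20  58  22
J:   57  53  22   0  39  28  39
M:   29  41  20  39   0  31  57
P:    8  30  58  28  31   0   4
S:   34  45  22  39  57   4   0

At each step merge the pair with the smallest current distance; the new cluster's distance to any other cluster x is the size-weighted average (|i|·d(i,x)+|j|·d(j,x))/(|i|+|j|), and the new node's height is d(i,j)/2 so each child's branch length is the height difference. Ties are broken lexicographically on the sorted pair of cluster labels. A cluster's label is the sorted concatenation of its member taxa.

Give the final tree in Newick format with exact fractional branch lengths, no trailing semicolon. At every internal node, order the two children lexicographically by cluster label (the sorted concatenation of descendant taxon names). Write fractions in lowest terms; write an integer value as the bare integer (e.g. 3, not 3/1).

(((A:21/2,(P:2,S:2):17/2):169/18,((I:10,M:10):21/4,J:61/4):167/36):55/36,G:257/12)

step 1: merge (P,S) at d=4; branch lengths P→2, S→2; new cluster PS
  updated: d(A,PS)=21, d(G,PS)=75/2, d(I,PS)=40, d(J,PS)=67/2, d(M,PS)=44
step 2: merge (I,M) at d=20; branch lengths I→10, M→10; new cluster IM
  updated: d(A,IM)=33, d(G,IM)=79/2, d(IM,J)=61/2, d(IM,PS)=42
step 3: merge (A,PS) at d=21; branch lengths A→21/2, PS→17/2; new cluster APS
  updated: d(APS,G)=125/3, d(APS,IM)=39, d(APS,J)=124/3
step 4: merge (IM,J) at d=61/2; branch lengths IM→21/4, J→61/4; new cluster IJM
  updated: d(APS,IJM)=358/9, d(G,IJM)=44
step 5: merge (APS,IJM) at d=358/9; branch lengths APS→169/18, IJM→167/36; new cluster AIJMPS
  updated: d(AIJMPS,G)=257/6
step 6: merge (AIJMPS,G) at d=257/6; branch lengths AIJMPS→55/36, G→257/12; new cluster AGIJMPS
final tree: (((A:21/2,(P:2,S:2):17/2):169/18,((I:10,M:10):21/4,J:61/4):167/36):55/36,G:257/12)
total length: 3617/36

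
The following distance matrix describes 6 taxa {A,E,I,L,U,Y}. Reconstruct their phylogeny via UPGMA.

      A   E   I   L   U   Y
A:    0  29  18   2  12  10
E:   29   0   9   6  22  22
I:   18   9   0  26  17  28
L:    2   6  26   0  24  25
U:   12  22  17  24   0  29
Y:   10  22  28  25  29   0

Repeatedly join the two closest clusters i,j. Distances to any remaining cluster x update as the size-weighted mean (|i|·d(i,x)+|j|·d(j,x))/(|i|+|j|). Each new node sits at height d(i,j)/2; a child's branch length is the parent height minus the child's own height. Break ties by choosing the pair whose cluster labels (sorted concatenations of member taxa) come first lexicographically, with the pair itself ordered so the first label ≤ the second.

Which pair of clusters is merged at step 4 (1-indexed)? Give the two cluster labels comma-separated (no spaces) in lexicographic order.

iteration 1: select A,L (d=2); attach at lengths (1, 1); label the merged cluster AL
  updated: d(AL,E)=35/2, d(AL,I)=22, d(AL,U)=18, d(AL,Y)=35/2
iteration 2: select E,I (d=9); attach at lengths (9/2, 9/2); label the merged cluster EI
  updated: d(AL,EI)=79/4, d(EI,U)=39/2, d(EI,Y)=25
iteration 3: select AL,Y (d=35/2); attach at lengths (31/4, 35/4); label the merged cluster ALY
  updated: d(ALY,EI)=43/2, d(ALY,U)=65/3
iteration 4: select EI,U (d=39/2); attach at lengths (21/4, 39/4); label the merged cluster EIU
  updated: d(ALY,EIU)=194/9
iteration 5: select ALY,EIU (d=194/9); attach at lengths (73/36, 37/36); label the merged cluster AEILUY
final tree: (((A:1,L:1):31/4,Y:35/4):73/36,((E:9/2,I:9/2):21/4,U:39/4):37/36)
total length: 410/9

EI,U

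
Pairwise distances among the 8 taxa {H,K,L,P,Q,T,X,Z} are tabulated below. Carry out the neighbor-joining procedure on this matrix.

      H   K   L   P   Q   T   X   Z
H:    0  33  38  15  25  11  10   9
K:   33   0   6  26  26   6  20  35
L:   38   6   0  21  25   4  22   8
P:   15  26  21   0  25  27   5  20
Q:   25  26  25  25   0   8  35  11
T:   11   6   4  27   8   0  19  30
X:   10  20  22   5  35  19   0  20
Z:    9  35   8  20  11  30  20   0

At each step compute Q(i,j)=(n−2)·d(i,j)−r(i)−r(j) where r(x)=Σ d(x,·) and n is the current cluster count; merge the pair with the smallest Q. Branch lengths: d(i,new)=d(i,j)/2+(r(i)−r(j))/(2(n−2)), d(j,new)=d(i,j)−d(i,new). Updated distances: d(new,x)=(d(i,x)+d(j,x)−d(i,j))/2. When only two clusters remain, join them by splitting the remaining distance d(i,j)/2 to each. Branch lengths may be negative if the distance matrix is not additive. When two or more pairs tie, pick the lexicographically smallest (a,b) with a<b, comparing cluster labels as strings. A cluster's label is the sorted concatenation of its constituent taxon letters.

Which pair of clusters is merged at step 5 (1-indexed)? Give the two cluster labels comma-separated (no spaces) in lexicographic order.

iteration 1: select K,L (d=6, Q=-240); attach at lengths (16/3, 2/3); label the merged cluster KL
  updated: d(H,KL)=65/2, d(KL,P)=41/2, d(KL,Q)=45/2, d(KL,T)=2, d(KL,X)=18, d(KL,Z)=37/2
iteration 2: select KL,T (d=2, Q=-201); attach at lengths (27/10, -7/10); label the merged cluster KLT
  updated: d(H,KLT)=83/4, d(KLT,P)=91/4, d(KLT,Q)=57/4, d(KLT,X)=35/2, d(KLT,Z)=93/4
iteration 3: select P,X (d=5, Q=-621/4); attach at lengths (81/32, 79/32); label the merged cluster PX
  updated: d(H,PX)=10, d(KLT,PX)=141/8, d(PX,Q)=55/2, d(PX,Z)=35/2
iteration 4: select KLT,Q (d=57/4, Q=-887/8); attach at lengths (109/16, 119/16); label the merged cluster KLQT
  updated: d(H,KLQT)=63/4, d(KLQT,PX)=247/16, d(KLQT,Z)=10
iteration 5: select H,PX (d=10, Q=-923/16); attach at lengths (189/64, 451/64); label the merged cluster HPX
  updated: d(HPX,KLQT)=339/32, d(HPX,Z)=33/4
iteration 6: select HPX,KLQT (d=339/32, Q=-923/32); attach at lengths (283/64, 395/64); label the merged cluster HKLPQTX
  updated: d(HKLPQTX,Z)=245/64
iteration 7: select HKLPQTX,Z (d=245/64); attach at lengths (245/128, 245/128); label the merged cluster HKLPQTXZ
final tree: (((H:189/64,(P:81/32,X:79/32):451/64):283/64,(((K:16/3,L:2/3):27/10,T:-7/10):109/16,Q:119/16):395/64):245/128,Z:245/128)
total length: 3307/64

H,PX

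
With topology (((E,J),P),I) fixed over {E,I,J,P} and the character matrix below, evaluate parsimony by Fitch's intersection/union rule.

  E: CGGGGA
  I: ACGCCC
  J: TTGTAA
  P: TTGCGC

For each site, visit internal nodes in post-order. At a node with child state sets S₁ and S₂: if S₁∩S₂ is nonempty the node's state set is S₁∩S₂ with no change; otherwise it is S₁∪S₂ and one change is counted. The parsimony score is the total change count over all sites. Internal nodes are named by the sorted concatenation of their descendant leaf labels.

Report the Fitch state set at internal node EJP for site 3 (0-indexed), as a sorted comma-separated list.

C,G,T

[col 0] EJ: children E:{C}, J:{T} ∪→ {C,T}; cost 1
[col 0] EJP: children EJ:{C,T}, P:{T} ∩→ {T}; cost 0
[col 0] EIJP: children EJP:{T}, I:{A} ∪→ {A,T}; cost 1
[col 1] EJ: children E:{G}, J:{T} ∪→ {G,T}; cost 1
[col 1] EJP: children EJ:{G,T}, P:{T} ∩→ {T}; cost 0
[col 1] EIJP: children EJP:{T}, I:{C} ∪→ {C,T}; cost 1
[col 2] EJ: children E:{G}, J:{G} ∩→ {G}; cost 0
[col 2] EJP: children EJ:{G}, P:{G} ∩→ {G}; cost 0
[col 2] EIJP: children EJP:{G}, I:{G} ∩→ {G}; cost 0
[col 3] EJ: children E:{G}, J:{T} ∪→ {G,T}; cost 1
[col 3] EJP: children EJ:{G,T}, P:{C} ∪→ {C,G,T}; cost 1
[col 3] EIJP: children EJP:{C,G,T}, I:{C} ∩→ {C}; cost 0
[col 4] EJ: children E:{G}, J:{A} ∪→ {A,G}; cost 1
[col 4] EJP: children EJ:{A,G}, P:{G} ∩→ {G}; cost 0
[col 4] EIJP: children EJP:{G}, I:{C} ∪→ {C,G}; cost 1
[col 5] EJ: children E:{A}, J:{A} ∩→ {A}; cost 0
[col 5] EJP: children EJ:{A}, P:{C} ∪→ {A,C}; cost 1
[col 5] EIJP: children EJP:{A,C}, I:{C} ∩→ {C}; cost 0
per-site changes: [2, 2, 0, 2, 2, 1]; total = 9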